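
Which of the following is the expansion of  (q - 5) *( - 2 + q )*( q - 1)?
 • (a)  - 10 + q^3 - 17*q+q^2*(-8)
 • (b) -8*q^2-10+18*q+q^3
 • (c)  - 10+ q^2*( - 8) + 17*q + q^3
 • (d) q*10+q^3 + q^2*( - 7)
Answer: c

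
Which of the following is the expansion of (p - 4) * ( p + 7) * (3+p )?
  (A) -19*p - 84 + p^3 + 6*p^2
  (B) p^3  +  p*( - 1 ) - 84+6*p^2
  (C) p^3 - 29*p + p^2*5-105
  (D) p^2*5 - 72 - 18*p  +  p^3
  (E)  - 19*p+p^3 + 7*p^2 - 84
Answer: A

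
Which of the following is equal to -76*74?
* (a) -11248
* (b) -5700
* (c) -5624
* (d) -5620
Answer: c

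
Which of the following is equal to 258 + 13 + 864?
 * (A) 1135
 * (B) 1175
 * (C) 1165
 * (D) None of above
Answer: A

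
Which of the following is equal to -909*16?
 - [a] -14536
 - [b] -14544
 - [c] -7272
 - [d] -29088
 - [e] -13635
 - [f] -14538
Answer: b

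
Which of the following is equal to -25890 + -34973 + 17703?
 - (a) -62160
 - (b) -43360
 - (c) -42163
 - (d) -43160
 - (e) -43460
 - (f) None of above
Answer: d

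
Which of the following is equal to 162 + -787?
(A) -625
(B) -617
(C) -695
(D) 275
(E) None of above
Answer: A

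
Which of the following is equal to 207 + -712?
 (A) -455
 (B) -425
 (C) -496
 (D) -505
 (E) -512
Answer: D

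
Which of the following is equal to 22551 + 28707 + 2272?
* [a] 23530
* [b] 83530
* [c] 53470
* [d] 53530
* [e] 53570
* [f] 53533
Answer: d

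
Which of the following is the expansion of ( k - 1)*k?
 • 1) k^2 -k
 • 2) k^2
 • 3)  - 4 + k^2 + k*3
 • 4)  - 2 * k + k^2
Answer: 1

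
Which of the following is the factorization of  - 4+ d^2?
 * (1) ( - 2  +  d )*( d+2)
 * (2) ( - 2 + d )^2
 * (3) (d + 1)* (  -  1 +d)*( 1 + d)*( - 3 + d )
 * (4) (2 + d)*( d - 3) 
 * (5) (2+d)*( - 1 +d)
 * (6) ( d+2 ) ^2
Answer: 1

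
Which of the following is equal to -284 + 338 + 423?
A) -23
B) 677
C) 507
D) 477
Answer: D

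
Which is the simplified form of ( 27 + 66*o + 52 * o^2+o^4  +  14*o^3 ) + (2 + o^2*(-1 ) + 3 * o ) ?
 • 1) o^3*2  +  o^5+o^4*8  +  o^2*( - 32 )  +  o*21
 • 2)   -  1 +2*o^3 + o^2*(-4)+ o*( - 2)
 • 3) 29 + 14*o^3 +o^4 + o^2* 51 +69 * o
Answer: 3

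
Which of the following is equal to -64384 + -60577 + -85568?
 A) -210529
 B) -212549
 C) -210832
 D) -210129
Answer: A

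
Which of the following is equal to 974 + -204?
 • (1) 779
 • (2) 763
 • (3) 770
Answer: 3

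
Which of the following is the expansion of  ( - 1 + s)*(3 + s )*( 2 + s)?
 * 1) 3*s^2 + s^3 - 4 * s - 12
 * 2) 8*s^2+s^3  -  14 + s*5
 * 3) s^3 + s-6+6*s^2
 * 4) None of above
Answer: 4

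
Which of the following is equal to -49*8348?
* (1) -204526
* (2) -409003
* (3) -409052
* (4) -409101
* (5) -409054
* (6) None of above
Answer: 3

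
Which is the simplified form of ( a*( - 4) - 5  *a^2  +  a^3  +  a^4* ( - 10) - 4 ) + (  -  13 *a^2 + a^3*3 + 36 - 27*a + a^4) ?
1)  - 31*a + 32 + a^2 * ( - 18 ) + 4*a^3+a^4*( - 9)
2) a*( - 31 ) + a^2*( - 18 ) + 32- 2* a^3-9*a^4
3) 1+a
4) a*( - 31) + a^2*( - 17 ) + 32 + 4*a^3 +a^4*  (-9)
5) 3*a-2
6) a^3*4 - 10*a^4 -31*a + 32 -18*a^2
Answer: 1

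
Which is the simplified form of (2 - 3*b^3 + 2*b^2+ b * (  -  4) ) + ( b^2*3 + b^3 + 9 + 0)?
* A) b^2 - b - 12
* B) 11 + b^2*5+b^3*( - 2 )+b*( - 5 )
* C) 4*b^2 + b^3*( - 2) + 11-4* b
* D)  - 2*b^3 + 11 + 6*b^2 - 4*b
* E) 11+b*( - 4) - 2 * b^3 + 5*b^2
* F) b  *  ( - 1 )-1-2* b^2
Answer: E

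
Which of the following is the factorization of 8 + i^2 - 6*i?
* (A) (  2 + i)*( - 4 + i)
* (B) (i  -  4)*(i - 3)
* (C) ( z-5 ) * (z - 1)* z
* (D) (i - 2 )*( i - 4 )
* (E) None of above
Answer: D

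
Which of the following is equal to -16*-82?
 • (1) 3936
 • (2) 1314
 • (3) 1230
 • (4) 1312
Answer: 4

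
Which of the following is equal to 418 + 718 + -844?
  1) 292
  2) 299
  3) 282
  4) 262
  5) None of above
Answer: 1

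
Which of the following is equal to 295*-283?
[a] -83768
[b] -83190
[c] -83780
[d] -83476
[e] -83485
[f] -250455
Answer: e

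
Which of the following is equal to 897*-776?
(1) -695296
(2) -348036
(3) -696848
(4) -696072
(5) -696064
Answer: 4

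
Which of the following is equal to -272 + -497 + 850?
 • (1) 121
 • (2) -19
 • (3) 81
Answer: 3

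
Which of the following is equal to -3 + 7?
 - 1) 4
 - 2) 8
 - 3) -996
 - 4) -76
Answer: 1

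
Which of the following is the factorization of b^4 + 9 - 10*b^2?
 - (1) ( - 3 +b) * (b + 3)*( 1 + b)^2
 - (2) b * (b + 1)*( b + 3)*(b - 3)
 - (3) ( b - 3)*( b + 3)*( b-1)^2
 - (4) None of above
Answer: 4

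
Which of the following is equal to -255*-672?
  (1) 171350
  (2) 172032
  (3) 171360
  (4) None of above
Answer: 3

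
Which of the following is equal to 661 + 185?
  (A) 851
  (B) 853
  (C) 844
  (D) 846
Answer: D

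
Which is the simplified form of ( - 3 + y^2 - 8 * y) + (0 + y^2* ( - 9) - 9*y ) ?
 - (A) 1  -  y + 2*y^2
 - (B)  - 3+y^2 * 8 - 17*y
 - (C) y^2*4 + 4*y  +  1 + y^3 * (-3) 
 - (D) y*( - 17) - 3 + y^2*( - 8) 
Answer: D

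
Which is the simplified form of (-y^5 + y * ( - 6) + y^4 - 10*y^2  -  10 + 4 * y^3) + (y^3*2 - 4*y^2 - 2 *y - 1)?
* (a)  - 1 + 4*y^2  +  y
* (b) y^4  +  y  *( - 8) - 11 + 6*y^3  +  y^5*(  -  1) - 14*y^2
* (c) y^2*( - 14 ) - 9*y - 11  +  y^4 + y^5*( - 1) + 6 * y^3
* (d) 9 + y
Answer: b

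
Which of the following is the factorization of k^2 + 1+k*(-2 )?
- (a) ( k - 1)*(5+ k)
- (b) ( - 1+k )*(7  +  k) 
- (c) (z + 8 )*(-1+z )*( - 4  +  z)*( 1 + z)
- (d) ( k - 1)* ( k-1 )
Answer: d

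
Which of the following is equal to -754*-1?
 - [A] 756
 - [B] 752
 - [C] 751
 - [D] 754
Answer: D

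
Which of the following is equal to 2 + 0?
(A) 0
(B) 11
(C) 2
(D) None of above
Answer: C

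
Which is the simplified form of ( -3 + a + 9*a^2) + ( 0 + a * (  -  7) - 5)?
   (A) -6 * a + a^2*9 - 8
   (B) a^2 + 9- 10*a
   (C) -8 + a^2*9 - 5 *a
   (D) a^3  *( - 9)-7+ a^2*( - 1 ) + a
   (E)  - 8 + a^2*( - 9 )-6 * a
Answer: A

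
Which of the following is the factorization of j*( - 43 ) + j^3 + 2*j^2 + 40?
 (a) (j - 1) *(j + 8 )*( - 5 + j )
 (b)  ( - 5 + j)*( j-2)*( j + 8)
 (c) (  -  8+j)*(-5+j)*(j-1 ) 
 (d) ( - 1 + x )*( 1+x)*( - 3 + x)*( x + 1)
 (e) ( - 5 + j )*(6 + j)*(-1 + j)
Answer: a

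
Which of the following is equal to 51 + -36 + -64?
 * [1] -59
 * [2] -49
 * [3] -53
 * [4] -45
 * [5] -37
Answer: 2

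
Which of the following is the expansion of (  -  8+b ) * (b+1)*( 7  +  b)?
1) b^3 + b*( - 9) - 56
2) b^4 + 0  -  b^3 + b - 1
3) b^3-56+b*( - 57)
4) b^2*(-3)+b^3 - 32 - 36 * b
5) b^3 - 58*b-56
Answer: 3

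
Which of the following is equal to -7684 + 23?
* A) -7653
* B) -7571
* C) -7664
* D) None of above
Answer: D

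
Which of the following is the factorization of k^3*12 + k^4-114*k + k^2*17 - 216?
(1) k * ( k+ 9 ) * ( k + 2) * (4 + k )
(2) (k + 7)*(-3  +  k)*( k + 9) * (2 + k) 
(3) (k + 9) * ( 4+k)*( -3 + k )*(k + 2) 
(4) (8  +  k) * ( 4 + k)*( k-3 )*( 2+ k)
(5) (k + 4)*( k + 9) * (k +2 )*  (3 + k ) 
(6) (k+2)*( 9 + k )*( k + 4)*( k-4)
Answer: 3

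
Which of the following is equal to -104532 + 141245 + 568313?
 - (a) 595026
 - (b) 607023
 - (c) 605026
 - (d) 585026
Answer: c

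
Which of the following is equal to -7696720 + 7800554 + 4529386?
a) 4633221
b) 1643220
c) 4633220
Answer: c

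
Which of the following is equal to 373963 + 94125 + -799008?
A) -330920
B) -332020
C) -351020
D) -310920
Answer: A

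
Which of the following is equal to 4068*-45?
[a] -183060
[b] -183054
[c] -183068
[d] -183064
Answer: a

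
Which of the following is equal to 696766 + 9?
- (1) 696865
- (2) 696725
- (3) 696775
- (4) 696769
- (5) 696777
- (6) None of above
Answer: 3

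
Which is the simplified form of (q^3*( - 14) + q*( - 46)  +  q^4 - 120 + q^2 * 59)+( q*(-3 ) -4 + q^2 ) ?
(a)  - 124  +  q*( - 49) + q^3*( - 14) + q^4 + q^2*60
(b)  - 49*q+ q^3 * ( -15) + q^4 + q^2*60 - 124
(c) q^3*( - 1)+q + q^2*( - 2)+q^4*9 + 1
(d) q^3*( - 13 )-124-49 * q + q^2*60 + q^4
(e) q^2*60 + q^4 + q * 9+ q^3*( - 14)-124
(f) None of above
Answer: a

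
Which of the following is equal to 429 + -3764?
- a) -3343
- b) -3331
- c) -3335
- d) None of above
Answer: c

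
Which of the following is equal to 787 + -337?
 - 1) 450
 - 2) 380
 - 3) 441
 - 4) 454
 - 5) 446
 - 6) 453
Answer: 1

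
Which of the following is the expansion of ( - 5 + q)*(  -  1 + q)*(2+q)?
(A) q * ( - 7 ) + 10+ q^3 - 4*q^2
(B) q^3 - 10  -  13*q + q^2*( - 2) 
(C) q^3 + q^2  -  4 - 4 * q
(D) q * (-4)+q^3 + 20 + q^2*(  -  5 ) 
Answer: A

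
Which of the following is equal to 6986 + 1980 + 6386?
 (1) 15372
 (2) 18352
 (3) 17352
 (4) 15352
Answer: 4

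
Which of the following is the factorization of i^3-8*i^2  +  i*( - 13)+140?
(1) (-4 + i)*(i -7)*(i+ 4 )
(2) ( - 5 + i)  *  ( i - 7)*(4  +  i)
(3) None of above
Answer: 2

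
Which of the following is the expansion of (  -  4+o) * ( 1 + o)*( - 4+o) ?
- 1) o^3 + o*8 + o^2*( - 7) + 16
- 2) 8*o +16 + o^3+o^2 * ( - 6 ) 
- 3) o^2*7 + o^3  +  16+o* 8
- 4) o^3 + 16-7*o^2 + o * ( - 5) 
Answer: 1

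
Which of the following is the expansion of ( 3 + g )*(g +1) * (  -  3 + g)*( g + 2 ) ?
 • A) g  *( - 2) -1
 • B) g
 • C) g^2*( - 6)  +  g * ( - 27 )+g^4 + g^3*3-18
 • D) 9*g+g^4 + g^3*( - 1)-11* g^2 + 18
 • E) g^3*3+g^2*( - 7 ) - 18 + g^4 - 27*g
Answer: E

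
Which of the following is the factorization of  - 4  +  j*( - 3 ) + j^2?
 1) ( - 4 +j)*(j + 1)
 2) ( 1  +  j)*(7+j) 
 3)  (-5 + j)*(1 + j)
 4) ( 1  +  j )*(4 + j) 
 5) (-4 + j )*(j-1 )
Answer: 1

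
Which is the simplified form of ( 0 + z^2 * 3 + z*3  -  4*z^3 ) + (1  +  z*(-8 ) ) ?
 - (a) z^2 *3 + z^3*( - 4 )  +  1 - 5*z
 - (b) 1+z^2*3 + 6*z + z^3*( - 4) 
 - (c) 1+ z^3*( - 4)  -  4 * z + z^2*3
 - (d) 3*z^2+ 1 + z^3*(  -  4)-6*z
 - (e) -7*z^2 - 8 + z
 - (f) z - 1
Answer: a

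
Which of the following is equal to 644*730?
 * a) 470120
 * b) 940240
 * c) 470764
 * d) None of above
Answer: a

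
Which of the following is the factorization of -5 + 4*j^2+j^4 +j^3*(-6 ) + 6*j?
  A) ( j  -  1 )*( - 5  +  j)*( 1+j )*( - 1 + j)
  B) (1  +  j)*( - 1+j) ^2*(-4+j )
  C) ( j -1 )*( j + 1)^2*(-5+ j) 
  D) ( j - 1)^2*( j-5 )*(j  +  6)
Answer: A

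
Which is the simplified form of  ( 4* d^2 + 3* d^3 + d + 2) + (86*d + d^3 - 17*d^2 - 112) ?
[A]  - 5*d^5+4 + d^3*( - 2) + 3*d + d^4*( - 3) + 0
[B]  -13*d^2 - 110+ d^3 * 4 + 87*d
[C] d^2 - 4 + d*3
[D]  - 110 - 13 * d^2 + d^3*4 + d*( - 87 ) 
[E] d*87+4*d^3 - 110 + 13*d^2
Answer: B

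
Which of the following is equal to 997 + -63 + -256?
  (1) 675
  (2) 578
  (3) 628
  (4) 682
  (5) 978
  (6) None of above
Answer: 6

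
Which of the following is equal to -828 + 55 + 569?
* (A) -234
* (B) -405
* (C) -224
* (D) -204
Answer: D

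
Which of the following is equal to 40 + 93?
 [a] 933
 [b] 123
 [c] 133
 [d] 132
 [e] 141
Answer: c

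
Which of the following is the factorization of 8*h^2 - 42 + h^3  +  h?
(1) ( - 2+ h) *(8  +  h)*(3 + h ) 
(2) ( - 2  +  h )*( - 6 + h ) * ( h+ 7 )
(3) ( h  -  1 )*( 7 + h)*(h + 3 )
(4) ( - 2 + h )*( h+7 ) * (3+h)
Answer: 4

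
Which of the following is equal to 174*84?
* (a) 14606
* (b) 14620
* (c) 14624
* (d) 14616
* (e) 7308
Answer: d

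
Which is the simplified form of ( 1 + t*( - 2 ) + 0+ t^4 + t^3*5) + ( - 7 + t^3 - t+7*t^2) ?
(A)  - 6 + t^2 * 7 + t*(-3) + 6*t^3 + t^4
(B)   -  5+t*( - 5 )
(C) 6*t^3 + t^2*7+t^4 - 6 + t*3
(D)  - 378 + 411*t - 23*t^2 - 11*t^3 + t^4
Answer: A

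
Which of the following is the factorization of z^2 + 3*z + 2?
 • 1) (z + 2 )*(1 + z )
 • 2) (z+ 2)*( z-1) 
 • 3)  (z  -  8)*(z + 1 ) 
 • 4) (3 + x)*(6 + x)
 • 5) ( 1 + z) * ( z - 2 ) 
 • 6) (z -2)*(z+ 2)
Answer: 1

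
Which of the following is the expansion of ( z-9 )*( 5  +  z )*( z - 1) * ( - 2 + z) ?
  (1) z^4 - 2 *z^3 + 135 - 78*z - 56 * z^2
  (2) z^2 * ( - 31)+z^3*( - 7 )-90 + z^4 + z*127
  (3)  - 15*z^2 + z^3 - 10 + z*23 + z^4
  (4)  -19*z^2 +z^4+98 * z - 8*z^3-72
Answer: 2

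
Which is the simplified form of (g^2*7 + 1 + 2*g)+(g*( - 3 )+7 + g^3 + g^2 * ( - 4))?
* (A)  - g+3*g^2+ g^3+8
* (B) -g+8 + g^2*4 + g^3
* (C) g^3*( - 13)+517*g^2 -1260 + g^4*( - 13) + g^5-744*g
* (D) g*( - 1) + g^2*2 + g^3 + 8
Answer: A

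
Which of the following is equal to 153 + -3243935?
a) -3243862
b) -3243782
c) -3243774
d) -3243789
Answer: b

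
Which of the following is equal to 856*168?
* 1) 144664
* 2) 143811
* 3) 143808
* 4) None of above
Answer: 3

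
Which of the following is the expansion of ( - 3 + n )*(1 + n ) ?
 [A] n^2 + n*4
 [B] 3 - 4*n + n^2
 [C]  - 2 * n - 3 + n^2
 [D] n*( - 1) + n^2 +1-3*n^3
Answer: C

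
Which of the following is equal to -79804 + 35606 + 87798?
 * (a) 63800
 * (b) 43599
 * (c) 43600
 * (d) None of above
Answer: c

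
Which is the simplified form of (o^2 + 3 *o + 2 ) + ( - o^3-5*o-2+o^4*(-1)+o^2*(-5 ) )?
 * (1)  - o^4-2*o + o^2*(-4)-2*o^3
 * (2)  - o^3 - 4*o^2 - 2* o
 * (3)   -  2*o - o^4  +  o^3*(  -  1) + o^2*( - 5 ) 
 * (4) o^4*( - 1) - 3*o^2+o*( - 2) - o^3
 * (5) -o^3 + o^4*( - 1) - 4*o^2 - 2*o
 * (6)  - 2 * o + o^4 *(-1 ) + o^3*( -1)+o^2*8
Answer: 5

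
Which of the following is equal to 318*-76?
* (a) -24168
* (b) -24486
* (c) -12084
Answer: a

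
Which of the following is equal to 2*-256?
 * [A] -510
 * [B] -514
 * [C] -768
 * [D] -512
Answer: D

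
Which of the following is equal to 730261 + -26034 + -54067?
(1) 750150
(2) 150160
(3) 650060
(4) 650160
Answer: 4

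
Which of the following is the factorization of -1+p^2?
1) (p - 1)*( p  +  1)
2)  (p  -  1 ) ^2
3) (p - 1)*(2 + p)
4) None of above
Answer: 1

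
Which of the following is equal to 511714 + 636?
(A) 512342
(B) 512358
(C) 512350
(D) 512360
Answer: C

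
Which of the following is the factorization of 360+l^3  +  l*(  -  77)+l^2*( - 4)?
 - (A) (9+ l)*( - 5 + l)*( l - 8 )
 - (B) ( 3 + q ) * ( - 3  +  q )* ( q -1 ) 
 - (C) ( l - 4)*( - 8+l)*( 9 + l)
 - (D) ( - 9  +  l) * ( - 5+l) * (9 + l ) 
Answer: A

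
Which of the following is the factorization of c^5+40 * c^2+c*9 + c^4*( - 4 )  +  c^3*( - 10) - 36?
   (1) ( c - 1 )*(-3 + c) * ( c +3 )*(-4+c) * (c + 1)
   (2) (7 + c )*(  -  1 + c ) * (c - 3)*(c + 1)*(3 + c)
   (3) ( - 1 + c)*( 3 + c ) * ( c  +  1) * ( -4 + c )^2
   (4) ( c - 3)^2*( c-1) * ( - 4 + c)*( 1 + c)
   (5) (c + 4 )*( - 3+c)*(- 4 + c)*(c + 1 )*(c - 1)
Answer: 1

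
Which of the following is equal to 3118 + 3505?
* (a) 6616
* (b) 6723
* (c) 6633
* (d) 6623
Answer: d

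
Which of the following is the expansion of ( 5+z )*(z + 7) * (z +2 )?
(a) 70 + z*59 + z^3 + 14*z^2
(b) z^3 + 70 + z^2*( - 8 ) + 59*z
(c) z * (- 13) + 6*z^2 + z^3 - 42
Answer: a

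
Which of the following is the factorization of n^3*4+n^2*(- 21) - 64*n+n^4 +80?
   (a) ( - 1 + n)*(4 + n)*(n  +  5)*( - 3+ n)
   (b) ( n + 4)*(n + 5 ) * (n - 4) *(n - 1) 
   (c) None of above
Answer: b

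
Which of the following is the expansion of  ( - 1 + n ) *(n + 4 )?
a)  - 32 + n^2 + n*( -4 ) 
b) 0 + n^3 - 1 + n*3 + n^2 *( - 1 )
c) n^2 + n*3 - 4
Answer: c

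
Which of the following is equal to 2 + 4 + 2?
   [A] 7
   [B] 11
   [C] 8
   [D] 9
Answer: C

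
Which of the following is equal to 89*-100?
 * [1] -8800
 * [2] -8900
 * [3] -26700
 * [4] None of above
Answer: 2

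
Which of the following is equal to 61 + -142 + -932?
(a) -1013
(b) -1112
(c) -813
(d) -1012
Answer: a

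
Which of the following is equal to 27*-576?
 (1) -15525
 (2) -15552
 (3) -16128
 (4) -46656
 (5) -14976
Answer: 2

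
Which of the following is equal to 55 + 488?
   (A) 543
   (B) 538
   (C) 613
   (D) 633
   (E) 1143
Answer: A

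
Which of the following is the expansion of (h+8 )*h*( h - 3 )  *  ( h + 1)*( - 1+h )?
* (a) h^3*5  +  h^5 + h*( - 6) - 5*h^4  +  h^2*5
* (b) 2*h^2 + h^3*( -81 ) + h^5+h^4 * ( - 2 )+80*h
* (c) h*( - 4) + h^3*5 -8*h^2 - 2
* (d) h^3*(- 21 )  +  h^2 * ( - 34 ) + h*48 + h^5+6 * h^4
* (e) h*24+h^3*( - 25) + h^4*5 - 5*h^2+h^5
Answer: e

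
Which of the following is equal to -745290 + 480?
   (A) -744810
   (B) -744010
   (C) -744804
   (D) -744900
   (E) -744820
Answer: A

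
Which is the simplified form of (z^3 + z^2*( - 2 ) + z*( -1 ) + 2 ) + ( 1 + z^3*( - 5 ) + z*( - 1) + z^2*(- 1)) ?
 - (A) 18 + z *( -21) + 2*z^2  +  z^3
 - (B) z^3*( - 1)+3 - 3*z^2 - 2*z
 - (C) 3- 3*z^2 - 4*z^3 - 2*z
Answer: C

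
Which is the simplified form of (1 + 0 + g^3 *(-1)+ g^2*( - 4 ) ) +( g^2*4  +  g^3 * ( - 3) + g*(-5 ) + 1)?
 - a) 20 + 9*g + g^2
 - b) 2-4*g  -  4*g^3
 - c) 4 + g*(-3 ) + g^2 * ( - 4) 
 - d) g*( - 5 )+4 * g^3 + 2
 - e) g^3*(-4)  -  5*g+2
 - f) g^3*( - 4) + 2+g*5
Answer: e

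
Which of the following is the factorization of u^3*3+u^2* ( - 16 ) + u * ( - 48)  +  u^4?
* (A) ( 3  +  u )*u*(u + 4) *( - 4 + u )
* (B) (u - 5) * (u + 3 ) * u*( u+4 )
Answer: A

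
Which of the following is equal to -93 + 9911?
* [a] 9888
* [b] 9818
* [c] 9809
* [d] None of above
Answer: b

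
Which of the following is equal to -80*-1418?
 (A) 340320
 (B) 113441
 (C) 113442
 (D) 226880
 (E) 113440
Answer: E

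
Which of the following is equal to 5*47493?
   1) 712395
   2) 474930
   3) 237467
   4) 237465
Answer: 4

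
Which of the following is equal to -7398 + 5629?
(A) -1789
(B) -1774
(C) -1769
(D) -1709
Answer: C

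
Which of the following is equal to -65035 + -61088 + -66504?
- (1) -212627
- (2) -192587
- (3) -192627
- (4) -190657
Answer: 3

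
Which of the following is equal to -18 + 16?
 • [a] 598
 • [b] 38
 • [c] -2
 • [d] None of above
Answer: c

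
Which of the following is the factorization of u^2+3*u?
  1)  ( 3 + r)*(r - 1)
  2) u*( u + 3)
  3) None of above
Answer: 2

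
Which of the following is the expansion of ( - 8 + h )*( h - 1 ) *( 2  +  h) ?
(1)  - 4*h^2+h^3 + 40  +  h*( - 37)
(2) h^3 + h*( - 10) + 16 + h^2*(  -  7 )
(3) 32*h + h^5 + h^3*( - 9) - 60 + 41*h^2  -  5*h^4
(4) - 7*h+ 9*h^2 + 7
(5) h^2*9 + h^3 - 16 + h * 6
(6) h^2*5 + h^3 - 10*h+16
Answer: 2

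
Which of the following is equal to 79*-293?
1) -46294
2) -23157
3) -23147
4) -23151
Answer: 3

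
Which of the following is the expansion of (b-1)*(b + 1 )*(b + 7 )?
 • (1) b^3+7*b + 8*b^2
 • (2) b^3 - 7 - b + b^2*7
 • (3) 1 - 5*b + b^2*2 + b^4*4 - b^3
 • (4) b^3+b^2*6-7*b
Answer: 2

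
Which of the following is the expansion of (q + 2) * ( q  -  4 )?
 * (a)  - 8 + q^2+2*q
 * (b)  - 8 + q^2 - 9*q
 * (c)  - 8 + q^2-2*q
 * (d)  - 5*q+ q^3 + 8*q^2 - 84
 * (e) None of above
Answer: c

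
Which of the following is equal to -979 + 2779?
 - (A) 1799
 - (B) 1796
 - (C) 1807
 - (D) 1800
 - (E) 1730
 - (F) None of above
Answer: D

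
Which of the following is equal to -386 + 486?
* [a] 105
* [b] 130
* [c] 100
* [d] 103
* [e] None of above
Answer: c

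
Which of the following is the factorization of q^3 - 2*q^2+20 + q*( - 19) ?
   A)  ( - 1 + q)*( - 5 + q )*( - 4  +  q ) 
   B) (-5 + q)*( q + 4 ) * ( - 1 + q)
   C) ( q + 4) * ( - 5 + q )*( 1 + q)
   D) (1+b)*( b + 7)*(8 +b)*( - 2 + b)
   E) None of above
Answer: B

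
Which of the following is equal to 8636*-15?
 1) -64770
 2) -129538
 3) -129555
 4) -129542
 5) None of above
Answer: 5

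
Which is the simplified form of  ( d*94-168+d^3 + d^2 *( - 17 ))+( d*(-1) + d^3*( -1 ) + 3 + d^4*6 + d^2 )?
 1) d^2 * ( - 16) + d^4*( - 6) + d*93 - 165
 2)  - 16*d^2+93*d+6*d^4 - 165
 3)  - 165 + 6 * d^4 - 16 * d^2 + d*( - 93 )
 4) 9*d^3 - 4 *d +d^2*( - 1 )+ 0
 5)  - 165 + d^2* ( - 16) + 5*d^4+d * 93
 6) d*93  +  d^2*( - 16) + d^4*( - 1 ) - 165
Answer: 2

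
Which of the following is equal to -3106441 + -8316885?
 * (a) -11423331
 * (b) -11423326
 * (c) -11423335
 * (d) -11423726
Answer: b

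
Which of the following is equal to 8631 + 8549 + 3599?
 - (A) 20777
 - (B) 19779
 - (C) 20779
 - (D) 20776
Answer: C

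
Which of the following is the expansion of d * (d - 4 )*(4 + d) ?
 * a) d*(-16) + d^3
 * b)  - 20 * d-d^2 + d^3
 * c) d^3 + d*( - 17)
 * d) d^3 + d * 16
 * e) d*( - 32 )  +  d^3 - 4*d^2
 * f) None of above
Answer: a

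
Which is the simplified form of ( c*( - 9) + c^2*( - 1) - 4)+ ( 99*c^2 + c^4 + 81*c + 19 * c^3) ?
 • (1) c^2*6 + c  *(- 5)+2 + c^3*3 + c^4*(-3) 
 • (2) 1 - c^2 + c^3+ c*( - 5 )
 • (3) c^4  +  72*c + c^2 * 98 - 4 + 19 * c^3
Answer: 3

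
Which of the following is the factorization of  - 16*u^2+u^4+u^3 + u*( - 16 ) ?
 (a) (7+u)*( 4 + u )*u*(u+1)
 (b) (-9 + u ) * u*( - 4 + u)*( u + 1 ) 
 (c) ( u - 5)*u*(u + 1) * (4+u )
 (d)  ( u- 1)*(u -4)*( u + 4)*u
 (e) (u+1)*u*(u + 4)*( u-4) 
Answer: e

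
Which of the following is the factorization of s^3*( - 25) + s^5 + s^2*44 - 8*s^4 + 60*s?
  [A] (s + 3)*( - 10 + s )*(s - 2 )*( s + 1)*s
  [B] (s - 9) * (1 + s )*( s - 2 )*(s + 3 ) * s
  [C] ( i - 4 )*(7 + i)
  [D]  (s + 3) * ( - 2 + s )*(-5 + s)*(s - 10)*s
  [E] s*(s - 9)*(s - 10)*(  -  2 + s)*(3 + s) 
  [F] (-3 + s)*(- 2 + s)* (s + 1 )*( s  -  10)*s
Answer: A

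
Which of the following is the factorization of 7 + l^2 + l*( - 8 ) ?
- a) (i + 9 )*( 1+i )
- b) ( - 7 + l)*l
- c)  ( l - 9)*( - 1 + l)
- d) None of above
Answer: d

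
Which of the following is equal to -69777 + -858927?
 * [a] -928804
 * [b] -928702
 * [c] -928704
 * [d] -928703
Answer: c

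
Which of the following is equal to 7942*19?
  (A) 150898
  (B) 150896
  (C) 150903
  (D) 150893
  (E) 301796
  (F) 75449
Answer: A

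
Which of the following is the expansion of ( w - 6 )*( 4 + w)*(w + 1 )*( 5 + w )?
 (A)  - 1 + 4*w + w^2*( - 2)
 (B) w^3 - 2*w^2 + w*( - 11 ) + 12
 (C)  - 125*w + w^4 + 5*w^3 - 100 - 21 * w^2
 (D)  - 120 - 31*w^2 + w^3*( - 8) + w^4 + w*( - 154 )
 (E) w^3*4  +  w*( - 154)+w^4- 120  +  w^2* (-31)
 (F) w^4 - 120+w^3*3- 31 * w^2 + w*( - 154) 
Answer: E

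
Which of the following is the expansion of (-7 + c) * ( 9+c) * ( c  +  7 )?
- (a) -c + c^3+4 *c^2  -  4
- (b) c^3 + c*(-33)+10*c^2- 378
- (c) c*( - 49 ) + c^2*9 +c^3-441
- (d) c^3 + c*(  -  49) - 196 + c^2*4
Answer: c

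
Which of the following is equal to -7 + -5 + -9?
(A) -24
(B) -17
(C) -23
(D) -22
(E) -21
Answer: E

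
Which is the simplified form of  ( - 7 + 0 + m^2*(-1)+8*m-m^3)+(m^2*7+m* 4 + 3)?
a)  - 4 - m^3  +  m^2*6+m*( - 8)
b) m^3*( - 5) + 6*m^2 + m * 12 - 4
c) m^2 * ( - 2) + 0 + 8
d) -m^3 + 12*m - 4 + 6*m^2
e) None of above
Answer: d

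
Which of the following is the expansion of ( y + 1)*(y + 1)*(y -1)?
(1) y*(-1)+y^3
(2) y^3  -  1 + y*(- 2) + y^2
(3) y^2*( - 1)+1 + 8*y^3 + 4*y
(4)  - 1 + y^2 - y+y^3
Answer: 4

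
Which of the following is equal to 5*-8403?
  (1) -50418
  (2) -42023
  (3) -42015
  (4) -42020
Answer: 3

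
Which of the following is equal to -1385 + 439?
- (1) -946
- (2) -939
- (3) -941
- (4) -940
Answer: 1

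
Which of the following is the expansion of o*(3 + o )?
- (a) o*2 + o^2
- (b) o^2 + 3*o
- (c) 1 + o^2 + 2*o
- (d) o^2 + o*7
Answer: b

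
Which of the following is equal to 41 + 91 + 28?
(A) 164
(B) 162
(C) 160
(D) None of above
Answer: C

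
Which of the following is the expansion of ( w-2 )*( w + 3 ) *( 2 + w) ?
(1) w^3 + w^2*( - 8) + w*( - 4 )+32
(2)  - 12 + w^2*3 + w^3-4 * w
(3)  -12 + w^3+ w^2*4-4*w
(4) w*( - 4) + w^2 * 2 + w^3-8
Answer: 2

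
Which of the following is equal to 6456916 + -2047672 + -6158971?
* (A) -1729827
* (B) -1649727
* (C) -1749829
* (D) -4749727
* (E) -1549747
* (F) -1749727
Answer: F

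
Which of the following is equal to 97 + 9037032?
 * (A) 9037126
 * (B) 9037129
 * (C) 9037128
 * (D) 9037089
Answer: B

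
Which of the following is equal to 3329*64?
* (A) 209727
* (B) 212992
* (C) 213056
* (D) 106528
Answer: C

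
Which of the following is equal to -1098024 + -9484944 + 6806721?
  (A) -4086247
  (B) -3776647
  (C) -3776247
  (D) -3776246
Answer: C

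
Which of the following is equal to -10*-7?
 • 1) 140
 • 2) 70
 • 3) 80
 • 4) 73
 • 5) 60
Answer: 2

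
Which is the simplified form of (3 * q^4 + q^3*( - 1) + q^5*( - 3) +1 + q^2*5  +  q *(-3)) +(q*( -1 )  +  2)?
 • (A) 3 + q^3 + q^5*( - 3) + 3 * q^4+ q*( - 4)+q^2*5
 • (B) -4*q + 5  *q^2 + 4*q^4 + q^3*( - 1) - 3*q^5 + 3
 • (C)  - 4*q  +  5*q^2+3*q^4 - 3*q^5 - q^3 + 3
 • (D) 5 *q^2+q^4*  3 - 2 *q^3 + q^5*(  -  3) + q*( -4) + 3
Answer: C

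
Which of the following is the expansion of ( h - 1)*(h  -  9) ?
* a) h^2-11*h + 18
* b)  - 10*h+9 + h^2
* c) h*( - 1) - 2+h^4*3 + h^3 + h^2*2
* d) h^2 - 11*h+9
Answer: b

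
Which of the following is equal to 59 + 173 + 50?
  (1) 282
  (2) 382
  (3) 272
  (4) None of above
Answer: 1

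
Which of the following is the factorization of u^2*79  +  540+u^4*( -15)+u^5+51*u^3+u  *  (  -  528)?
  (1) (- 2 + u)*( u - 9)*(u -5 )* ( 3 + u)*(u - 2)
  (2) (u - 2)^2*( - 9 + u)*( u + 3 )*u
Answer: 1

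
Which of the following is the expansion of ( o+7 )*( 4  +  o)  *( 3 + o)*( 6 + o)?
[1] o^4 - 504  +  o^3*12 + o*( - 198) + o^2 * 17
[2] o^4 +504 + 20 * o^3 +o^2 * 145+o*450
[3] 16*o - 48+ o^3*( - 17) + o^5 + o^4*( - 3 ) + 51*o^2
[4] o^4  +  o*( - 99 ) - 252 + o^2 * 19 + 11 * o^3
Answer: 2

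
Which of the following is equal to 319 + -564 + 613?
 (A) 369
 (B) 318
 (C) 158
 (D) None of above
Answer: D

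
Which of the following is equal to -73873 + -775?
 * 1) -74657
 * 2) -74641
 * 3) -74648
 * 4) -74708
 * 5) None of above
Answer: 3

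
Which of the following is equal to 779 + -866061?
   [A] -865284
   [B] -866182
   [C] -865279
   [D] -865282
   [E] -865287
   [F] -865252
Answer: D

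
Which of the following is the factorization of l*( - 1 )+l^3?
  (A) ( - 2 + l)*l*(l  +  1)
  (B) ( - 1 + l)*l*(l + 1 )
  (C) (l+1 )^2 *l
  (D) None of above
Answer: B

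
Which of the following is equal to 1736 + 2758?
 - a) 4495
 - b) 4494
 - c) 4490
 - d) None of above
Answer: b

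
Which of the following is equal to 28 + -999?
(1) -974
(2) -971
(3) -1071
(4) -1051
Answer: 2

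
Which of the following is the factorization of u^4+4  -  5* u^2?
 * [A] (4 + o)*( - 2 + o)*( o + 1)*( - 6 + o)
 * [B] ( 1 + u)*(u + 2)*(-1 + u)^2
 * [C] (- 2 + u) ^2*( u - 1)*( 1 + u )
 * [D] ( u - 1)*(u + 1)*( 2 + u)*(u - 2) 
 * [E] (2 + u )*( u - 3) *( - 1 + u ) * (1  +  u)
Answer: D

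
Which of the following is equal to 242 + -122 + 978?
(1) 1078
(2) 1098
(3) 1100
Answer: 2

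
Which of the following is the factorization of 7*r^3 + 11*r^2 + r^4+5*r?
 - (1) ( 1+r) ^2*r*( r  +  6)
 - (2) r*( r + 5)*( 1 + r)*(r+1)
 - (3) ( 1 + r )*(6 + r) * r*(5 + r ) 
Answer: 2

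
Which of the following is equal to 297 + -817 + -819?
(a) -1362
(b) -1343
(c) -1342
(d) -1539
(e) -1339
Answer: e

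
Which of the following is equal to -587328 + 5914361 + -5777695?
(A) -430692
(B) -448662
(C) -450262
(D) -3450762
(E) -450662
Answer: E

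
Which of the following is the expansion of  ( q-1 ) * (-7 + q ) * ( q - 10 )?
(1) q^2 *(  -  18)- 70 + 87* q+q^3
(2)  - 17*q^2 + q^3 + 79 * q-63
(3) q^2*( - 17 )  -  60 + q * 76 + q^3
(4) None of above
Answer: 1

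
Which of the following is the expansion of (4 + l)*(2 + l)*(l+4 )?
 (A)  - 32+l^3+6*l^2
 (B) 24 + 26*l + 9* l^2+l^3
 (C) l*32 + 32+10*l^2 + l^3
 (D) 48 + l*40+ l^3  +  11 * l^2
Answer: C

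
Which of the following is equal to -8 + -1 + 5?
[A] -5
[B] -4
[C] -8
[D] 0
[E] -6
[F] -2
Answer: B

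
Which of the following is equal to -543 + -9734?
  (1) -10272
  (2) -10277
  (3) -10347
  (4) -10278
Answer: 2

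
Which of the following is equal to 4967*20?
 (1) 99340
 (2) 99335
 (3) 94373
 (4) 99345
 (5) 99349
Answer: 1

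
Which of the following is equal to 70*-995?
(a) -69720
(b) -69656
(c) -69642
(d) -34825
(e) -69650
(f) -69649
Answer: e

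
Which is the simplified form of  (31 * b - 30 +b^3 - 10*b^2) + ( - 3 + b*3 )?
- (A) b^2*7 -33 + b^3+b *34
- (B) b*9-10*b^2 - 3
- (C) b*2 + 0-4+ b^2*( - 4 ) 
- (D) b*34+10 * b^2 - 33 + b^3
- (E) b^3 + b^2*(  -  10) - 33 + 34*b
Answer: E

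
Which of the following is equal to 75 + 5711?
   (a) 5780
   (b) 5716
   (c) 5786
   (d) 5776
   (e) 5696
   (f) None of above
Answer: c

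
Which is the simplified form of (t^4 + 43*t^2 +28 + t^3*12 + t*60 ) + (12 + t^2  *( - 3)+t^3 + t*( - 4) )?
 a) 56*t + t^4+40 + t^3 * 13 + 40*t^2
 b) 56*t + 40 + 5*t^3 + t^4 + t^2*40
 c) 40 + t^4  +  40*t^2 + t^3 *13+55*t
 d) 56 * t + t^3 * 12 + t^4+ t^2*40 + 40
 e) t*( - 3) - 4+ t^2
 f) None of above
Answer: a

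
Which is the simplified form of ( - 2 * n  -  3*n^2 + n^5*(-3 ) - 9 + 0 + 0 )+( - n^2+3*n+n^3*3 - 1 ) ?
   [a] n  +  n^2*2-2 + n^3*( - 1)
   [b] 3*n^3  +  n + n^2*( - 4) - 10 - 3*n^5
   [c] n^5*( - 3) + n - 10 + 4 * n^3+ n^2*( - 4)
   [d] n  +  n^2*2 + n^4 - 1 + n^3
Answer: b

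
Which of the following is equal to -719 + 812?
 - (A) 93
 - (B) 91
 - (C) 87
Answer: A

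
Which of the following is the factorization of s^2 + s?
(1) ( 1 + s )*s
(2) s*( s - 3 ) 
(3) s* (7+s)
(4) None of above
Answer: 1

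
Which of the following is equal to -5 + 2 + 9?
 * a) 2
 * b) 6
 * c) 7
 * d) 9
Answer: b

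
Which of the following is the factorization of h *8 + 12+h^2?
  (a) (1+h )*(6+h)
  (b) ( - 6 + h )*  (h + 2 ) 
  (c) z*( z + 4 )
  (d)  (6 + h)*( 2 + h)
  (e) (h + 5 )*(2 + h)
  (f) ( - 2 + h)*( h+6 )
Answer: d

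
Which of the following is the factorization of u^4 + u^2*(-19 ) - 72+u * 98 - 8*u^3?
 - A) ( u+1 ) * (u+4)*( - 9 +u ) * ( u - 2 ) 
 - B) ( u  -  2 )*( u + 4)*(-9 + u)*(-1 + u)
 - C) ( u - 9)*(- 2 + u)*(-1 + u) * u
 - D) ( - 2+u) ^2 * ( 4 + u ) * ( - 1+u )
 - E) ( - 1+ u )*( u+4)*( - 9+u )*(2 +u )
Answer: B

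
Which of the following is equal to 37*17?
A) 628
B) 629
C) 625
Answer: B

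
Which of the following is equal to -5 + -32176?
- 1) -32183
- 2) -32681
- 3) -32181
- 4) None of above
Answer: 3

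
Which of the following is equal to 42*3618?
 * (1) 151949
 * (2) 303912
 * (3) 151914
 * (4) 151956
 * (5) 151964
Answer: 4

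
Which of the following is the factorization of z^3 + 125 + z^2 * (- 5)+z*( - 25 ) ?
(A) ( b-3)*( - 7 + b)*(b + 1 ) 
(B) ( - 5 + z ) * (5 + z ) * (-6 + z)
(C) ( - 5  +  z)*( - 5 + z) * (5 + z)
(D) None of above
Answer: C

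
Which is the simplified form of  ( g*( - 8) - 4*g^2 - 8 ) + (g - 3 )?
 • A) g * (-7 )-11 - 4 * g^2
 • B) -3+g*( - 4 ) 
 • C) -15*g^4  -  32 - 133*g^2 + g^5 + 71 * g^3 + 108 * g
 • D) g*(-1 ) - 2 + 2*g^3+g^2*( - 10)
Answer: A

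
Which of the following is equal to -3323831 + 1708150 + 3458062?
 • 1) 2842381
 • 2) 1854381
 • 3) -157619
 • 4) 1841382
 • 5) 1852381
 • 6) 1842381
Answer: 6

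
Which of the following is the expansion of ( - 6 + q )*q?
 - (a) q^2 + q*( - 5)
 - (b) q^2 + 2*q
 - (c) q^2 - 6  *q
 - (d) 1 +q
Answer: c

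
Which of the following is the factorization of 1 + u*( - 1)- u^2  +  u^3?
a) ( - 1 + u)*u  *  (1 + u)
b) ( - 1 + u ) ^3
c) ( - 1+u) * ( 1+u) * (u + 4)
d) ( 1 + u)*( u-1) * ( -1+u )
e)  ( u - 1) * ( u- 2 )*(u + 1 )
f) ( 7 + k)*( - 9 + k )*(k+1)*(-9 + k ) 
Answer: d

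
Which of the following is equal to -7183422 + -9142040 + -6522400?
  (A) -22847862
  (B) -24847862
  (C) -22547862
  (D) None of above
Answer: A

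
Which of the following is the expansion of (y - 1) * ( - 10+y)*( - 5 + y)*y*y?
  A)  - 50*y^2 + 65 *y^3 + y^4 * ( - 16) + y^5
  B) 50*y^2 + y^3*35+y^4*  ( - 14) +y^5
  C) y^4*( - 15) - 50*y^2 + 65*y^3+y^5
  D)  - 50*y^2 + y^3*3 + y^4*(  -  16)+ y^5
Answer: A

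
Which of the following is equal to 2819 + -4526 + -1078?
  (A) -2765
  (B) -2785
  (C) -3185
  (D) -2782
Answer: B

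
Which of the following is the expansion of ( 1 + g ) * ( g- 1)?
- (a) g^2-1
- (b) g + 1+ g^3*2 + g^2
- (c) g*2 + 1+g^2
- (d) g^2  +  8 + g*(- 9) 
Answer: a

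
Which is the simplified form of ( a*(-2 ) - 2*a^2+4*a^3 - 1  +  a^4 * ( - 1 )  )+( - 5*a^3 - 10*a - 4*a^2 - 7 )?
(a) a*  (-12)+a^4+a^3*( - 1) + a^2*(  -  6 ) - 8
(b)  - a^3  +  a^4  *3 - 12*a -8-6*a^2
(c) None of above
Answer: c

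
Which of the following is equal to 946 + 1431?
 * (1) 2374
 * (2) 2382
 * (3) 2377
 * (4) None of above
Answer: 3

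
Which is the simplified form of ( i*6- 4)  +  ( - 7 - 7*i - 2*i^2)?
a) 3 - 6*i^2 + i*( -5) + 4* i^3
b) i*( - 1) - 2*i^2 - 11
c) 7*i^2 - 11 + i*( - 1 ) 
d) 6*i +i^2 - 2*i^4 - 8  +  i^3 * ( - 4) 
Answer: b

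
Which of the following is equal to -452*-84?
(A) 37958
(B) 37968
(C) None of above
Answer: B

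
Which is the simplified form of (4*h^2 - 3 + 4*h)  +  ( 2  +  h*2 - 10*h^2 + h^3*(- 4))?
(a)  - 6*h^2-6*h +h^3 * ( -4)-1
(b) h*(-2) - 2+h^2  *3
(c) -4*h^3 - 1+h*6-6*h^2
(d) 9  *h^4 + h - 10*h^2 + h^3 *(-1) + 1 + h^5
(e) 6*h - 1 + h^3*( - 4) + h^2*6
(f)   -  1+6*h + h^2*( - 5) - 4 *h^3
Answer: c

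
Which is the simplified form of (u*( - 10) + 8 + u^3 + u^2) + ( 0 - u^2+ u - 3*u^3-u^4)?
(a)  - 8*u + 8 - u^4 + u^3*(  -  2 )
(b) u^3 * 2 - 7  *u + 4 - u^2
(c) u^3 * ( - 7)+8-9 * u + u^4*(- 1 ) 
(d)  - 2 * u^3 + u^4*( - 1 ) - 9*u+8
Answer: d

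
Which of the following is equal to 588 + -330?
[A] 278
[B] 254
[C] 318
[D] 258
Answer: D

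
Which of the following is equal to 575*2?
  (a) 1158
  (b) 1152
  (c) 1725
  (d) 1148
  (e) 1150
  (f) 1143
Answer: e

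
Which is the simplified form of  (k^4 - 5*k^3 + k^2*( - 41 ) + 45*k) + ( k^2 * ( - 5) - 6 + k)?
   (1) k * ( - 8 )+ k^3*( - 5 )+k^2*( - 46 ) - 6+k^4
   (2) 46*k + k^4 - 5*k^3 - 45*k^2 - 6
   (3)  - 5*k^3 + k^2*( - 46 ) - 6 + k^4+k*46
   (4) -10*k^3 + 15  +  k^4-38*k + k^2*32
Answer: 3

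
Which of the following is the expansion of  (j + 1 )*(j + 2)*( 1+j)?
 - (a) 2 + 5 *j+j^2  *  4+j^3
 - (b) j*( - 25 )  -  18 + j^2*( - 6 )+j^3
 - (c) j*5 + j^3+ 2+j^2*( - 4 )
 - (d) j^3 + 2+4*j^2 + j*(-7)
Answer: a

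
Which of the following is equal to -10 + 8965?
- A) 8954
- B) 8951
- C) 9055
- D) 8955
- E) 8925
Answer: D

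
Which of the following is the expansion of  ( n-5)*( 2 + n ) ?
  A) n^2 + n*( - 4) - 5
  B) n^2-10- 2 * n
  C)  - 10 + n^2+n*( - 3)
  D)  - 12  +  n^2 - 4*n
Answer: C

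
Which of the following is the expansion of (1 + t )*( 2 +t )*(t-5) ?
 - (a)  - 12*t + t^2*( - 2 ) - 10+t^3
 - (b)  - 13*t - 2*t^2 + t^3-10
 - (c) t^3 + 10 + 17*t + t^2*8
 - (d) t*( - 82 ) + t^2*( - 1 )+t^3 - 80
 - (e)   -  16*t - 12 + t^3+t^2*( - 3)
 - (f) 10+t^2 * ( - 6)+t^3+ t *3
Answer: b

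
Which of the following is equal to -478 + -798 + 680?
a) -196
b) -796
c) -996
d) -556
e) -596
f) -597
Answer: e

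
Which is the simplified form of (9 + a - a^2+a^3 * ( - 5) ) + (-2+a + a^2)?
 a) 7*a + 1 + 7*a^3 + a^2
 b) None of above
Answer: b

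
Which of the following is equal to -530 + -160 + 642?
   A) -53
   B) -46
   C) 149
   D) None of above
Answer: D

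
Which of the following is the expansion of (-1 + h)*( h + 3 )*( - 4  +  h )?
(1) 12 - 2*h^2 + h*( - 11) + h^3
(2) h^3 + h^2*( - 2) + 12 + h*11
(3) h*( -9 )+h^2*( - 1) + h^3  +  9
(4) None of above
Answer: 1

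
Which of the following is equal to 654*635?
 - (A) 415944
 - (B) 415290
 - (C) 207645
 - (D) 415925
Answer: B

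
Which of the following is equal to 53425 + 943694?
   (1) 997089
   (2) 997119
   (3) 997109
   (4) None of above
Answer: 2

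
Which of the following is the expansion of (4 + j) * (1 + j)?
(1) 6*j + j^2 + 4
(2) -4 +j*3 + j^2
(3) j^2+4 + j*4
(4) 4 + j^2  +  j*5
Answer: 4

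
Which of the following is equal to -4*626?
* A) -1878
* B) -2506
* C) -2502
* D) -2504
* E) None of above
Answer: D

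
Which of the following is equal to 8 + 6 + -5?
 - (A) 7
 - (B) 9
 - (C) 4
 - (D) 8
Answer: B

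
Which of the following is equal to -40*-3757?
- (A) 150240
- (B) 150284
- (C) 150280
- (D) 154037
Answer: C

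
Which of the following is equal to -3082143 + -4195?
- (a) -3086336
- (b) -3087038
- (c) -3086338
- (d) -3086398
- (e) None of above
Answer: c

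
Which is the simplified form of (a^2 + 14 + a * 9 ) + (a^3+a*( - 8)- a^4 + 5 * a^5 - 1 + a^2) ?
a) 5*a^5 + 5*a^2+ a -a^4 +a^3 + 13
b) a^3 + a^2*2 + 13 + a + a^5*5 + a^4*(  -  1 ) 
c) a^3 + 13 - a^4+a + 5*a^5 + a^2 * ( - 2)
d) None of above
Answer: b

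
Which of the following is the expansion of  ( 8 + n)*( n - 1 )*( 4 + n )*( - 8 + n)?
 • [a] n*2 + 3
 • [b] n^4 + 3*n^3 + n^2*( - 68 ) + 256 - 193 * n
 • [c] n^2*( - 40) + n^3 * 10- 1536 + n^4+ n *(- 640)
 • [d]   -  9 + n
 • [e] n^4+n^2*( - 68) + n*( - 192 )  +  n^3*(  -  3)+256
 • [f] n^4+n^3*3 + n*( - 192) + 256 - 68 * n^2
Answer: f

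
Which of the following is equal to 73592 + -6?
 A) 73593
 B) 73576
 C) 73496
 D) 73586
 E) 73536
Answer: D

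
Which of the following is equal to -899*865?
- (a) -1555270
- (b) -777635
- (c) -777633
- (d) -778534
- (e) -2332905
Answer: b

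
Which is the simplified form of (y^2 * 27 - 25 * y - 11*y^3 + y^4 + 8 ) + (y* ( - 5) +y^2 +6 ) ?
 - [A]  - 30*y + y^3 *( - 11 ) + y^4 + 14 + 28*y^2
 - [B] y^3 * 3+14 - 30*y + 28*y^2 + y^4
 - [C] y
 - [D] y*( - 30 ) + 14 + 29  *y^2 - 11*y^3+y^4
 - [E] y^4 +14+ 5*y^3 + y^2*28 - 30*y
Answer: A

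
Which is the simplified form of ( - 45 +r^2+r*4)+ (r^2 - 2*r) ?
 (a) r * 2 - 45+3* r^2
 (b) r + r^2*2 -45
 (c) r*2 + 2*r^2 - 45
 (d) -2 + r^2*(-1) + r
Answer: c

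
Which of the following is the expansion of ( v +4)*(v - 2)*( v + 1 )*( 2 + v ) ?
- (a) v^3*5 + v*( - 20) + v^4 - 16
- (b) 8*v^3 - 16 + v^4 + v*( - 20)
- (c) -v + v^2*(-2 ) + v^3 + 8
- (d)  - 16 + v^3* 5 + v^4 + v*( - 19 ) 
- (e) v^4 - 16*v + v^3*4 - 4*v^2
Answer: a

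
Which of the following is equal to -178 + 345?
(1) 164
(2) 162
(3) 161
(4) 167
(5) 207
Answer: 4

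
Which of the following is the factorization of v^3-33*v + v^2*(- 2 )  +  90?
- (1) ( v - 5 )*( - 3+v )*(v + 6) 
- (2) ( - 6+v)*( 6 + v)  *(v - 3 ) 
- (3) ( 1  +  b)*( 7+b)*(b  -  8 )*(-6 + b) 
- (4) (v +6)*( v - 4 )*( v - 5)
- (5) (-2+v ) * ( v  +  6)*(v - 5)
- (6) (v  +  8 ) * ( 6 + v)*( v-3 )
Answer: 1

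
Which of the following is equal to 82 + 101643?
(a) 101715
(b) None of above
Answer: b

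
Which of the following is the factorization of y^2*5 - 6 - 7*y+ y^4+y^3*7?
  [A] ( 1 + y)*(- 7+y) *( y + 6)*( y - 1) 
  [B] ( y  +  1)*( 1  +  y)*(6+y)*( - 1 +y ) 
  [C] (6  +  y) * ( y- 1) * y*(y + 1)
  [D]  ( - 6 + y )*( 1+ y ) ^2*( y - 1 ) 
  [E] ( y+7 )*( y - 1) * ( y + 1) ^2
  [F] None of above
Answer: B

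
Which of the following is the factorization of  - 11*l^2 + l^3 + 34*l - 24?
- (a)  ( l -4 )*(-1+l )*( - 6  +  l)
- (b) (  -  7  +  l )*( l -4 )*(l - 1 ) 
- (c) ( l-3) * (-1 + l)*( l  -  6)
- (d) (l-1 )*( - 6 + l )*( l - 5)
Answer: a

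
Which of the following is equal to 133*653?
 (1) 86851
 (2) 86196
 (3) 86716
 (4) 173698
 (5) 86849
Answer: 5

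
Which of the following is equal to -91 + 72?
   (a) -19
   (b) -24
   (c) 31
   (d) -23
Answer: a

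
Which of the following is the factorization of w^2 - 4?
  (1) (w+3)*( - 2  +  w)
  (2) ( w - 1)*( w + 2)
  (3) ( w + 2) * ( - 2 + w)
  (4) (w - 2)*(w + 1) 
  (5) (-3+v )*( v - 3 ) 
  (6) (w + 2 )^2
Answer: 3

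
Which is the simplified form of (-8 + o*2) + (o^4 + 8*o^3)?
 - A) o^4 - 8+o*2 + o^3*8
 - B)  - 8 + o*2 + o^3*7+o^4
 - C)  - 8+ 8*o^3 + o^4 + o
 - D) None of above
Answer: A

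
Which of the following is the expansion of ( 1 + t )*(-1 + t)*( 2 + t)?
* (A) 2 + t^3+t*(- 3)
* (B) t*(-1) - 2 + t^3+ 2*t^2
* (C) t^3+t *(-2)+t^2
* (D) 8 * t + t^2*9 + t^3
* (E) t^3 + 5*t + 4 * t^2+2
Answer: B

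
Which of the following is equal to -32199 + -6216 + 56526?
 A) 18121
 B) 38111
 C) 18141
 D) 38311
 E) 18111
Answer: E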